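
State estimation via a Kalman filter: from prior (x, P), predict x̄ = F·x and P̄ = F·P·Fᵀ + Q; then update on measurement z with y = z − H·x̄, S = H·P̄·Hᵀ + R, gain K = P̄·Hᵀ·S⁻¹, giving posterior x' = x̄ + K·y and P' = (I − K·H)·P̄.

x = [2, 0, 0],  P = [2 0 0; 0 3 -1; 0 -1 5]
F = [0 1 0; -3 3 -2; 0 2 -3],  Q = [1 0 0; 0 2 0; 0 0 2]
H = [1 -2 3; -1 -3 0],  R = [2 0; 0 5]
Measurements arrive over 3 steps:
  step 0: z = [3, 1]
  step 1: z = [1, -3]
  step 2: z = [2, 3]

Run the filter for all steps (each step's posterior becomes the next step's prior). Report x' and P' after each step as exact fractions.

step 0: x̄ = F·x = [0, -6, 0]
step 0: P̄ = F·P·Fᵀ + Q = [4 11 9; 11 79 61; 9 61 71]
step 0: y = z − H·x̄ = [-9, -17]
step 0: S = H·P̄·Hᵀ + R = [239 -117; -117 786]
step 0: K = P̄·Hᵀ·S⁻¹ = [183/11611 -1558/34833; -48/11611 -11012/34833; 18712/58055 -11396/58055]
step 0: x' = x̄ + K·y = [21545/34833, -20498/34833, 25324/58055]
step 0: P' = (I − K·H)·P̄ = [76745/34833 -22985/34833 -13513/11611; -22985/34833 26015/34833 8303/11611; -13513/11611 8303/11611 62673/58055]
step 1: x̄ = F·x = [-20498/34833, -260863/58055, -432896/174165]
step 1: P̄ = F·P·Fᵀ + Q = [60848/34833 32394/11611 -22697/34833; 32394/11611 1288792/58055 -281742/58055; -22697/34833 -281742/58055 1066261/174165]
step 1: y = z − H·x̄ = [2033/34833, -2972752/174165]
step 1: S = H·P̄·Hᵀ + R = [6646517/34833 6071119/34833; 6071119/34833 38887909/174165]
step 1: K = P̄·Hᵀ·S⁻¹ = [82021499/2129495556 -160510525/2129495556; -38966579/1064747778 -300470351/1064747778; 14746601/51938916 -7972843/51938916]
step 1: x' = x̄ + K·y = [1491342883/2129495556, 342019595/1064747778, 7849081/51938916]
step 1: P' = (I − K·H)·P̄ = [2570800907/2129495556 -294708047/1064747778 -29151139/51938916; -294708047/1064747778 299509967/532373889 11502559/25969458; -29151139/51938916 11502559/25969458 34884859/51938916]
step 2: x̄ = F·x = [342019595/1064747778, -3065535721/2129495556, 402641417/2129495556]
step 2: P̄ = F·P·Fᵀ + Q = [831883856/532373889 1737974105/1064747778 -216774889/1064747778; 1737974105/1064747778 28848286211/2129495556 -3712087099/2129495556; -216774889/1064747778 -3712087099/2129495556 10605145499/2129495556]
step 2: y = z − H·x̄ = [-1254681257/709831852, -2124081305/2129495556]
step 2: S = H·P̄·Hᵀ + R = [82155311517/709831852 66998555619/709831852; 66998555619/709831852 294465278363/2129495556]
step 2: K = P̄·Hᵀ·S⁻¹ = [205765045366/5036623476173 -375726989708/5036623476173; -540757823461/15109870428519 -1416706642960/5036623476173; 4274043029591/15109870428519 -774563061658/5036623476173]
step 2: x' = x̄ + K·y = [1628936895654/5036623476173, -16556414516578/15109870428519, -2379963006628/15109870428519]
step 2: P' = (I − K·H)·P̄ = [5919087472525/5036623476173 -1346817507995/5036623476173 -2733730799261/5036623476173; -1346817507995/5036623476173 8430350722795/15109870428519 6606546107551/15109870428519; -2733730799261/5036623476173 6606546107551/15109870428519 9987456890689/15109870428519]

step 0: x' = [21545/34833, -20498/34833, 25324/58055], P' = [76745/34833 -22985/34833 -13513/11611; -22985/34833 26015/34833 8303/11611; -13513/11611 8303/11611 62673/58055]
step 1: x' = [1491342883/2129495556, 342019595/1064747778, 7849081/51938916], P' = [2570800907/2129495556 -294708047/1064747778 -29151139/51938916; -294708047/1064747778 299509967/532373889 11502559/25969458; -29151139/51938916 11502559/25969458 34884859/51938916]
step 2: x' = [1628936895654/5036623476173, -16556414516578/15109870428519, -2379963006628/15109870428519], P' = [5919087472525/5036623476173 -1346817507995/5036623476173 -2733730799261/5036623476173; -1346817507995/5036623476173 8430350722795/15109870428519 6606546107551/15109870428519; -2733730799261/5036623476173 6606546107551/15109870428519 9987456890689/15109870428519]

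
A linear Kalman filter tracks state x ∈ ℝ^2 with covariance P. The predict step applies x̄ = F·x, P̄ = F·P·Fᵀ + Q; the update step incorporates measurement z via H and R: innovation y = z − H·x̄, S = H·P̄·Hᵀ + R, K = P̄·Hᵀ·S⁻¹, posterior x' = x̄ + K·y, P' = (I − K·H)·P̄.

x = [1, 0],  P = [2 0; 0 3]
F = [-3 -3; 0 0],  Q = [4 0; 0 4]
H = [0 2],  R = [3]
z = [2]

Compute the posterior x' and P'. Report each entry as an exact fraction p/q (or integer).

x̄ = F·x = [-3, 0]
P̄ = F·P·Fᵀ + Q = [49 0; 0 4]
y = z − H·x̄ = [2]
S = H·P̄·Hᵀ + R = [19]
K = P̄·Hᵀ·S⁻¹ = [0; 8/19]
x' = x̄ + K·y = [-3, 16/19]
P' = (I − K·H)·P̄ = [49 0; 0 12/19]

x' = [-3, 16/19]
P' = [49 0; 0 12/19]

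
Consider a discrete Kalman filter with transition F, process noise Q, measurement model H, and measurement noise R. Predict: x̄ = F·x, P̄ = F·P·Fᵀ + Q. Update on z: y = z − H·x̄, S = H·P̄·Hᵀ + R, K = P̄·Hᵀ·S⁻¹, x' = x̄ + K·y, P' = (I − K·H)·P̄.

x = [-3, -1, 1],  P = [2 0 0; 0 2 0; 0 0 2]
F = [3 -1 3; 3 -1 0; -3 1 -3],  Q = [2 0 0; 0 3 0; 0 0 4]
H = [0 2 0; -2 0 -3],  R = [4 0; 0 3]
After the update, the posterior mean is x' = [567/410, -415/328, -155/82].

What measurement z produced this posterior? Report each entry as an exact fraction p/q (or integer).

z = [-2, 3]

x̄ = F·x = [-5, -8, 5]
P̄ = F·P·Fᵀ + Q = [40 20 -38; 20 23 -20; -38 -20 42]
S = H·P̄·Hᵀ + R = [96 40; 40 85]
K = P̄·Hᵀ·S⁻¹ = [51/164 52/205; 311/656 1/82; -35/164 -20/41]
x' − x̄ = [2617/410, 2209/328, -565/82] = K·y
y = (KᵀK)⁻¹·Kᵀ·(x' − x̄) = [14, 8]
z = y + H·x̄ = [14, 8] + [-16, -5] = [-2, 3]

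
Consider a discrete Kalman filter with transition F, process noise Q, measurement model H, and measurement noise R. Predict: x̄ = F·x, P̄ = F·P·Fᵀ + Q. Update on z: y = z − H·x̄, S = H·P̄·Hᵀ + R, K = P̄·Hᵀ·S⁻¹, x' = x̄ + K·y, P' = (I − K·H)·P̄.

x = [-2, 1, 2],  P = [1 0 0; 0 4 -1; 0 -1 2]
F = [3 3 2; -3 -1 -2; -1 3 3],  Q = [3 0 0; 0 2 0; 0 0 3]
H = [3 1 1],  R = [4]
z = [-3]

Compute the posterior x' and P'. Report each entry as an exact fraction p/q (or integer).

x̄ = F·x = [1, 1, 11]
P̄ = F·P·Fᵀ + Q = [44 -21 30; -21 19 -12; 30 -12 40]
y = z − H·x̄ = [-18]
S = H·P̄·Hᵀ + R = [489]
K = P̄·Hᵀ·S⁻¹ = [47/163; -56/489; 118/489]
x' = x̄ + K·y = [-683/163, 499/163, 1085/163]
P' = (I − K·H)·P̄ = [545/163 -791/163 -656/163; -791/163 6155/489 740/489; -656/163 740/489 5636/489]

x' = [-683/163, 499/163, 1085/163]
P' = [545/163 -791/163 -656/163; -791/163 6155/489 740/489; -656/163 740/489 5636/489]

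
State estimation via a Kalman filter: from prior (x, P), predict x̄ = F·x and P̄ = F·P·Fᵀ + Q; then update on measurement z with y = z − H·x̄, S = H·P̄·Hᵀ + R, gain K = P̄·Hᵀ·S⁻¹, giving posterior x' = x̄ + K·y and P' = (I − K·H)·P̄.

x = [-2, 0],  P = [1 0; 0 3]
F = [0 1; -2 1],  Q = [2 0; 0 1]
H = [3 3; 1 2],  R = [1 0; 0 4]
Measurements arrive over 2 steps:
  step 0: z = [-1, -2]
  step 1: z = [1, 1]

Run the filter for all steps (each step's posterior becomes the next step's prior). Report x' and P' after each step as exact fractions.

step 0: x̄ = F·x = [0, 4]
step 0: P̄ = F·P·Fᵀ + Q = [5 3; 3 8]
step 0: y = z − H·x̄ = [-13, -10]
step 0: S = H·P̄·Hᵀ + R = [172 90; 90 53]
step 0: K = P̄·Hᵀ·S⁻¹ = [141/508 -67/254; 39/1016 149/508]
step 0: x' = x̄ + K·y = [-493/508, 577/1016]
step 0: P' = (I − K·H)·P̄ = [315/254 -583/508; -583/508 1179/1016]
step 1: x̄ = F·x = [577/1016, 2549/1016]
step 1: P̄ = F·P·Fᵀ + Q = [3211/1016 3511/1016; 3511/1016 11899/1016]
step 1: y = z − H·x̄ = [-4181/508, -4659/1016]
step 1: S = H·P̄·Hᵀ + R = [50051/254 56313/508; 56313/508 68915/1016]
step 1: K = P̄·Hᵀ·S⁻¹ = [116751/547462 -54756/273731; 108501/1094924 128283/547462]
step 1: x' = x̄ + K·y = [-147805/547462, 677495/1094924]
step 1: P' = (I − K·H)·P̄ = [257941/273731 -476965/547462; -476965/547462 990097/1094924]

step 0: x' = [-493/508, 577/1016], P' = [315/254 -583/508; -583/508 1179/1016]
step 1: x' = [-147805/547462, 677495/1094924], P' = [257941/273731 -476965/547462; -476965/547462 990097/1094924]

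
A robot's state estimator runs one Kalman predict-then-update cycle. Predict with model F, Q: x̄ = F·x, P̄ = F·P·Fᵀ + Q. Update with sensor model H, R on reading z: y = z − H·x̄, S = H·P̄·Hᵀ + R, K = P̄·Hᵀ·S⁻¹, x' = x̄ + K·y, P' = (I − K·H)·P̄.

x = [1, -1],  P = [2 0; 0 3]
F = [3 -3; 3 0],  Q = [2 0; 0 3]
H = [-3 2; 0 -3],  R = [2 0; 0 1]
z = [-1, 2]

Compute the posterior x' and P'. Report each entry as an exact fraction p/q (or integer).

x̄ = F·x = [6, 3]
P̄ = F·P·Fᵀ + Q = [47 18; 18 21]
y = z − H·x̄ = [11, 11]
S = H·P̄·Hᵀ + R = [293 36; 36 190]
K = P̄·Hᵀ·S⁻¹ = [-9003/27187 -6021/27187; -6/27187 -18027/54374]
x' = x̄ + K·y = [-2142/27187, -35307/54374]
P' = (I − K·H)·P̄ = [7340/27187 2007/27187; 2007/27187 6009/54374]

x' = [-2142/27187, -35307/54374]
P' = [7340/27187 2007/27187; 2007/27187 6009/54374]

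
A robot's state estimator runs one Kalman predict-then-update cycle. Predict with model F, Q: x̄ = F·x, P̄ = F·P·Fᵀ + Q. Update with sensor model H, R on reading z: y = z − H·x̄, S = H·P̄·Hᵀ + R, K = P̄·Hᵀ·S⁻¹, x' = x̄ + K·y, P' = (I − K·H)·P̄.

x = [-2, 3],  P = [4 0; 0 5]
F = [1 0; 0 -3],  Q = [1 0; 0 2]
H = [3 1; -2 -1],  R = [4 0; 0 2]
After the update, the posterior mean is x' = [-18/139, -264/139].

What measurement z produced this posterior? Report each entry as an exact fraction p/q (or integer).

z = [-2, 2]

x̄ = F·x = [-2, -9]
P̄ = F·P·Fᵀ + Q = [5 0; 0 47]
S = H·P̄·Hᵀ + R = [96 -77; -77 69]
K = P̄·Hᵀ·S⁻¹ = [53/139 39/139; -376/695 -893/695]
x' − x̄ = [260/139, 987/139] = K·y
y = (KᵀK)⁻¹·Kᵀ·(x' − x̄) = [13, -11]
z = y + H·x̄ = [13, -11] + [-15, 13] = [-2, 2]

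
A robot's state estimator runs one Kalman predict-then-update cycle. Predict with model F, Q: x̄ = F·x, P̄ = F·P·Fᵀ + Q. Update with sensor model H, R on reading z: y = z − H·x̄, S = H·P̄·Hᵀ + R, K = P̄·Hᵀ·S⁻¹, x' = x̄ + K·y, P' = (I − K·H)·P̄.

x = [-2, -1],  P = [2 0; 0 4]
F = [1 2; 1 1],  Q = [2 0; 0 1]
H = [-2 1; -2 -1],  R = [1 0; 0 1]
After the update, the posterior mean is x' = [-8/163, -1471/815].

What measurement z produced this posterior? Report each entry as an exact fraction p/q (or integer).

z = [-2, 2]

x̄ = F·x = [-4, -3]
P̄ = F·P·Fᵀ + Q = [20 10; 10 7]
S = H·P̄·Hᵀ + R = [48 73; 73 128]
K = P̄·Hᵀ·S⁻¹ = [-38/163 -42/163; 307/815 -347/815]
x' − x̄ = [644/163, 974/815] = K·y
y = (KᵀK)⁻¹·Kᵀ·(x' − x̄) = [-7, -9]
z = y + H·x̄ = [-7, -9] + [5, 11] = [-2, 2]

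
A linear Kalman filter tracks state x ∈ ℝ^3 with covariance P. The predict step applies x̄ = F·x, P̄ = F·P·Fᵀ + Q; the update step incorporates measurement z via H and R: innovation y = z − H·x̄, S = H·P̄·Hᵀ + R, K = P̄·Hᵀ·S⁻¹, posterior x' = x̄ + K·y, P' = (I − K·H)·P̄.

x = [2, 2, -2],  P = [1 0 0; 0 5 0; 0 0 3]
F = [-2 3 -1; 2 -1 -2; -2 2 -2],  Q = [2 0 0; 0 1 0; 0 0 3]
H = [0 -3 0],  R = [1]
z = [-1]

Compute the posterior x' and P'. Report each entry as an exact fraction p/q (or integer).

x̄ = F·x = [4, 6, 4]
P̄ = F·P·Fᵀ + Q = [54 -13 40; -13 22 -2; 40 -2 39]
y = z − H·x̄ = [17]
S = H·P̄·Hᵀ + R = [199]
K = P̄·Hᵀ·S⁻¹ = [39/199; -66/199; 6/199]
x' = x̄ + K·y = [1459/199, 72/199, 898/199]
P' = (I − K·H)·P̄ = [9225/199 -13/199 7726/199; -13/199 22/199 -2/199; 7726/199 -2/199 7725/199]

x' = [1459/199, 72/199, 898/199]
P' = [9225/199 -13/199 7726/199; -13/199 22/199 -2/199; 7726/199 -2/199 7725/199]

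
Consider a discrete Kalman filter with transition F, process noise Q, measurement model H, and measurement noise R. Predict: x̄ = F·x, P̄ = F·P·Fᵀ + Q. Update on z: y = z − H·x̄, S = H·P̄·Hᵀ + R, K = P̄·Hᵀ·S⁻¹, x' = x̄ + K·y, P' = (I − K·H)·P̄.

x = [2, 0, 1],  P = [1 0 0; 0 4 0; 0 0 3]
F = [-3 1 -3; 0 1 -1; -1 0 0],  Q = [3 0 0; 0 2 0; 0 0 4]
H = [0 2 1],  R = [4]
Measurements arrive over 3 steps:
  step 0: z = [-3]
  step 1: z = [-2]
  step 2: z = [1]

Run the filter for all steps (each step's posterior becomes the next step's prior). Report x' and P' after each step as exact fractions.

step 0: x̄ = F·x = [-9, -1, -2]
step 0: P̄ = F·P·Fᵀ + Q = [43 13 3; 13 9 0; 3 0 5]
step 0: y = z − H·x̄ = [1]
step 0: S = H·P̄·Hᵀ + R = [45]
step 0: K = P̄·Hᵀ·S⁻¹ = [29/45; 2/5; 1/9]
step 0: x' = x̄ + K·y = [-376/45, -3/5, -17/9]
step 0: P' = (I − K·H)·P̄ = [1094/45 7/5 -2/9; 7/5 9/5 -2; -2/9 -2 40/9]
step 1: x̄ = F·x = [452/15, 58/45, 376/45]
step 1: P̄ = F·P·Fᵀ + Q = [1316/5 274/15 1063/15; 274/15 551/45 -73/45; 1063/15 -73/45 1274/45]
step 1: y = z − H·x̄ = [-194/15]
step 1: S = H·P̄·Hᵀ + R = [374/5]
step 1: K = P̄·Hᵀ·S⁻¹ = [537/374; 343/1122; 188/561]
step 1: x' = x̄ + K·y = [6487/561, -1495/561, 752/187]
step 1: P' = (I − K·H)·P̄ = [40763/374 -16343/1122 19565/561; -16343/1122 1965/374 -5209/561; 19565/561 -5209/561 11170/561]
step 2: x̄ = F·x = [-27724/561, -341/51, -6487/561]
step 2: P̄ = F·P·Fᵀ + Q = [362638/187 12773/51 250300/561; 12773/51 1555/34 1681/34; 250300/561 1681/34 42259/374]
step 2: y = z − H·x̄ = [4850/187]
step 2: S = H·P̄·Hᵀ + R = [186139/374]
step 2: K = P̄·Hᵀ·S⁻¹ = [354204/186139; 52701/186139; 79241/186139]
step 2: x' = x̄ + K·y = [-36628/558417, 366803/558417, -291589/558417]
step 2: P' = (I − K·H)·P̄ = [25512502/186139 -9878447/558417 24007342/558417; -9878447/558417 1086931/186139 -1963058/186139; 24007342/558417 -1963058/186139 4243080/186139]

step 0: x' = [-376/45, -3/5, -17/9], P' = [1094/45 7/5 -2/9; 7/5 9/5 -2; -2/9 -2 40/9]
step 1: x' = [6487/561, -1495/561, 752/187], P' = [40763/374 -16343/1122 19565/561; -16343/1122 1965/374 -5209/561; 19565/561 -5209/561 11170/561]
step 2: x' = [-36628/558417, 366803/558417, -291589/558417], P' = [25512502/186139 -9878447/558417 24007342/558417; -9878447/558417 1086931/186139 -1963058/186139; 24007342/558417 -1963058/186139 4243080/186139]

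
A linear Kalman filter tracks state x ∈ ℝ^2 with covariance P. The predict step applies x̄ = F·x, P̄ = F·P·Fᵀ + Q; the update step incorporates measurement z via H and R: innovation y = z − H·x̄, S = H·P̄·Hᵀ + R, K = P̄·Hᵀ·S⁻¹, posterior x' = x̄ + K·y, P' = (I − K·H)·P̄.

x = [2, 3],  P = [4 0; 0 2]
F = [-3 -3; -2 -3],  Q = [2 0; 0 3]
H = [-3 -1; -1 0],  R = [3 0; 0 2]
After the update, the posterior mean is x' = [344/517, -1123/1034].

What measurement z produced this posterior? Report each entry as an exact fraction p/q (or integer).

z = [-1, -1]

x̄ = F·x = [-15, -13]
P̄ = F·P·Fᵀ + Q = [56 42; 42 37]
S = H·P̄·Hᵀ + R = [796 210; 210 58]
K = P̄·Hᵀ·S⁻¹ = [-105/517 -119/517; -317/1034 399/1034]
x' − x̄ = [8099/517, 12319/1034] = K·y
y = (KᵀK)⁻¹·Kᵀ·(x' − x̄) = [-59, -16]
z = y + H·x̄ = [-59, -16] + [58, 15] = [-1, -1]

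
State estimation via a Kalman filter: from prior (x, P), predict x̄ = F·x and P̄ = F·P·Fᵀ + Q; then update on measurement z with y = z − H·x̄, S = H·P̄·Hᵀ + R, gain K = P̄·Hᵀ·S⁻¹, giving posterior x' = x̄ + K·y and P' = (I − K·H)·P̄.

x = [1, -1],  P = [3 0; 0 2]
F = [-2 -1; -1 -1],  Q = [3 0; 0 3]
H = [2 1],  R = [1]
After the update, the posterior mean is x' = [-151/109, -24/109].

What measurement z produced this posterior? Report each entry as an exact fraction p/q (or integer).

z = [-3]

x̄ = F·x = [-1, 0]
P̄ = F·P·Fᵀ + Q = [17 8; 8 8]
S = H·P̄·Hᵀ + R = [109]
K = P̄·Hᵀ·S⁻¹ = [42/109; 24/109]
x' − x̄ = [-42/109, -24/109] = K·y
y = (KᵀK)⁻¹·Kᵀ·(x' − x̄) = [-1]
z = y + H·x̄ = [-1] + [-2] = [-3]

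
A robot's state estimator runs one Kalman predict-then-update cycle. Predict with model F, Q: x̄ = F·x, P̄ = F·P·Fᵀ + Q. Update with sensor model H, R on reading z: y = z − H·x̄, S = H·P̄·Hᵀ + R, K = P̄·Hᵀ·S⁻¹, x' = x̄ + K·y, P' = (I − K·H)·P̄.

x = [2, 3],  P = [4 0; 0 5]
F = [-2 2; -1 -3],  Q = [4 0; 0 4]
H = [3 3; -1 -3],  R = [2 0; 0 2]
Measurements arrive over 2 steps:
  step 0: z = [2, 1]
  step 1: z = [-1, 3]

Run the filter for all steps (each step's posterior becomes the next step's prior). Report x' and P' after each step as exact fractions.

step 0: x̄ = F·x = [2, -11]
step 0: P̄ = F·P·Fᵀ + Q = [40 -22; -22 53]
step 0: y = z − H·x̄ = [29, -30]
step 0: S = H·P̄·Hᵀ + R = [443 -333; -333 387]
step 0: K = P̄·Hᵀ·S⁻¹ = [821/1682 7375/15138; -535/3364 -14861/30276]
step 0: x' = x̄ + K·y = [7769/5046, -8947/10092]
step 0: P' = (I − K·H)·P̄ = [7382/7569 -4919/7569; -4919/7569 8233/15138]
step 1: x̄ = F·x = [-24485/5046, 11303/10092]
step 1: P̄ = F·P·Fᵀ + Q = [115622/7569 -29611/7569; -29611/7569 90385/15138]
step 1: y = z − H·x̄ = [34303/3364, 15215/10092]
step 1: S = H·P̄·Hᵀ + R = [206549/1682 -265511/5046; -265511/5046 719653/15138]
step 1: K = P̄·Hᵀ·S⁻¹ = [5428587/11615267 5143765/11615267; -3353547/23230534 -10553041/23230534]
step 1: x' = x̄ + K·y = [6749229/11615267, -24088383/23230534]
step 1: P' = (I − K·H)·P̄ = [10572352/11615267 -6953294/11615267; -6953294/11615267 5835445/11615267]

step 0: x' = [7769/5046, -8947/10092], P' = [7382/7569 -4919/7569; -4919/7569 8233/15138]
step 1: x' = [6749229/11615267, -24088383/23230534], P' = [10572352/11615267 -6953294/11615267; -6953294/11615267 5835445/11615267]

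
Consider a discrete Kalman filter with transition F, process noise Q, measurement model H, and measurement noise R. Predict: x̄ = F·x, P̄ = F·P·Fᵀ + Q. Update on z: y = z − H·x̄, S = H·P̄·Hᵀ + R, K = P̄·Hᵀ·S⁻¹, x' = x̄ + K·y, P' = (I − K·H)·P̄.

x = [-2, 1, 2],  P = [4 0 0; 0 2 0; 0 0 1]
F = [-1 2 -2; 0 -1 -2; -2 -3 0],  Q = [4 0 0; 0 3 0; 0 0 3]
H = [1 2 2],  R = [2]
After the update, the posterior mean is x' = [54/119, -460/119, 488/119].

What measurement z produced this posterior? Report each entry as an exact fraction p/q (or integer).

z = [1]

x̄ = F·x = [0, -5, 1]
P̄ = F·P·Fᵀ + Q = [20 0 -4; 0 9 6; -4 6 37]
S = H·P̄·Hᵀ + R = [238]
K = P̄·Hᵀ·S⁻¹ = [6/119; 15/119; 41/119]
x' − x̄ = [54/119, 135/119, 369/119] = K·y
y = (KᵀK)⁻¹·Kᵀ·(x' − x̄) = [9]
z = y + H·x̄ = [9] + [-8] = [1]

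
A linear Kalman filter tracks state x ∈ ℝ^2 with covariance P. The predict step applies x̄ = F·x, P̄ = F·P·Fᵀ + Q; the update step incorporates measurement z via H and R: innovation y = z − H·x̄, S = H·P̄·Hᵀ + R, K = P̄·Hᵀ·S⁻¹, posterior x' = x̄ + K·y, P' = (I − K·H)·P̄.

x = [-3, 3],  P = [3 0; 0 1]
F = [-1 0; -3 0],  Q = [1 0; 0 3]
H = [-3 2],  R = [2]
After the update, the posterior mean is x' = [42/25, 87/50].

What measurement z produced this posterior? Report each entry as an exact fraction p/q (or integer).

x̄ = F·x = [3, 9]
P̄ = F·P·Fᵀ + Q = [4 9; 9 30]
S = H·P̄·Hᵀ + R = [50]
K = P̄·Hᵀ·S⁻¹ = [3/25; 33/50]
x' − x̄ = [-33/25, -363/50] = K·y
y = (KᵀK)⁻¹·Kᵀ·(x' − x̄) = [-11]
z = y + H·x̄ = [-11] + [9] = [-2]

z = [-2]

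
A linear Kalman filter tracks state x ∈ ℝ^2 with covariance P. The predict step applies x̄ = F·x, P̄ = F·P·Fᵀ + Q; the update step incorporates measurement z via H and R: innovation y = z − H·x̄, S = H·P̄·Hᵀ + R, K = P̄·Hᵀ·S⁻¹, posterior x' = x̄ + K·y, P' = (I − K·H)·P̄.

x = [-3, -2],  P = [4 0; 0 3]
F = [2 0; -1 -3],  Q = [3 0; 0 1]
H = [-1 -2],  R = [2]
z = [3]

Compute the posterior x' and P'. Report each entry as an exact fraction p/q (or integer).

x̄ = F·x = [-6, 9]
P̄ = F·P·Fᵀ + Q = [19 -8; -8 32]
y = z − H·x̄ = [15]
S = H·P̄·Hᵀ + R = [117]
K = P̄·Hᵀ·S⁻¹ = [-1/39; -56/117]
x' = x̄ + K·y = [-83/13, 71/39]
P' = (I − K·H)·P̄ = [246/13 -368/39; -368/39 608/117]

x' = [-83/13, 71/39]
P' = [246/13 -368/39; -368/39 608/117]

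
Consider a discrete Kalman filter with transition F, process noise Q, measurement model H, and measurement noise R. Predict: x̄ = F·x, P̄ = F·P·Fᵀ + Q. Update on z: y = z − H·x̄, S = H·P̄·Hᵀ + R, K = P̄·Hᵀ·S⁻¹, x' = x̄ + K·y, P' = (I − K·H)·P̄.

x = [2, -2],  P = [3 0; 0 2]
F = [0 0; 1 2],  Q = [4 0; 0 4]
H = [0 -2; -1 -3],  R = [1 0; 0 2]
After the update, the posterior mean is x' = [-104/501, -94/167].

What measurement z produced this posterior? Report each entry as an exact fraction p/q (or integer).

z = [1, 2]

x̄ = F·x = [0, -2]
P̄ = F·P·Fᵀ + Q = [4 0; 0 15]
S = H·P̄·Hᵀ + R = [61 90; 90 141]
K = P̄·Hᵀ·S⁻¹ = [120/167 -244/501; -60/167 -15/167]
x' − x̄ = [-104/501, 240/167] = K·y
y = (KᵀK)⁻¹·Kᵀ·(x' − x̄) = [-3, -4]
z = y + H·x̄ = [-3, -4] + [4, 6] = [1, 2]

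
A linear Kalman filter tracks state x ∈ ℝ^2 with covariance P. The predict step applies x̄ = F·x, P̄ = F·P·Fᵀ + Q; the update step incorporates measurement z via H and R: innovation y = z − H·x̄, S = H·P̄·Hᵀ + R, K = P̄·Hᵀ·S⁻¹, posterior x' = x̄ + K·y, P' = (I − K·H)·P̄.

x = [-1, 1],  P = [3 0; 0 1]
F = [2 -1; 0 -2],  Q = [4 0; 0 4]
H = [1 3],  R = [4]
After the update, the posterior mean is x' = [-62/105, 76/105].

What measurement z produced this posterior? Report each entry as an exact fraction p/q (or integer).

z = [2]

x̄ = F·x = [-3, -2]
P̄ = F·P·Fᵀ + Q = [17 2; 2 8]
S = H·P̄·Hᵀ + R = [105]
K = P̄·Hᵀ·S⁻¹ = [23/105; 26/105]
x' − x̄ = [253/105, 286/105] = K·y
y = (KᵀK)⁻¹·Kᵀ·(x' − x̄) = [11]
z = y + H·x̄ = [11] + [-9] = [2]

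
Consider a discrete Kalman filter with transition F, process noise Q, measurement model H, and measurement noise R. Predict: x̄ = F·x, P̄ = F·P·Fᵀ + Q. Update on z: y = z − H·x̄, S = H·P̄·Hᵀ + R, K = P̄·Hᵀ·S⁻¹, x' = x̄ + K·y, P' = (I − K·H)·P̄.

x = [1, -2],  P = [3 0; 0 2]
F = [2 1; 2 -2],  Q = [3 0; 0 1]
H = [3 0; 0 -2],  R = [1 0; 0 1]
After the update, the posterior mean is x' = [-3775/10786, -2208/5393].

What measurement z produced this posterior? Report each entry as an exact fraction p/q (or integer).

x̄ = F·x = [0, 6]
P̄ = F·P·Fᵀ + Q = [17 8; 8 21]
S = H·P̄·Hᵀ + R = [154 -48; -48 85]
K = P̄·Hᵀ·S⁻¹ = [3567/10786 -8/5393; 12/5393 -2658/5393]
x' − x̄ = [-3775/10786, -34566/5393] = K·y
y = (KᵀK)⁻¹·Kᵀ·(x' − x̄) = [-1, 13]
z = y + H·x̄ = [-1, 13] + [0, -12] = [-1, 1]

z = [-1, 1]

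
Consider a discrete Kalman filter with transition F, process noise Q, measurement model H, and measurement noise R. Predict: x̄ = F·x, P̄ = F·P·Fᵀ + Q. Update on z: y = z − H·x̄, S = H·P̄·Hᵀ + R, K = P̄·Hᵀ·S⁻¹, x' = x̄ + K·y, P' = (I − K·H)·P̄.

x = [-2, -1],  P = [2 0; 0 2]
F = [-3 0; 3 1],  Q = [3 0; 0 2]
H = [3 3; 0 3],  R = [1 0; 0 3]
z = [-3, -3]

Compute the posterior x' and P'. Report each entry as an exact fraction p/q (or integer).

x' = [57/482, -265/241]
P' = [1677/3856 -315/964; -315/964 79/241]

x̄ = F·x = [6, -7]
P̄ = F·P·Fᵀ + Q = [21 -18; -18 22]
y = z − H·x̄ = [0, 18]
S = H·P̄·Hᵀ + R = [64 36; 36 201]
K = P̄·Hᵀ·S⁻¹ = [1251/3856 -315/964; 3/964 79/241]
x' = x̄ + K·y = [57/482, -265/241]
P' = (I − K·H)·P̄ = [1677/3856 -315/964; -315/964 79/241]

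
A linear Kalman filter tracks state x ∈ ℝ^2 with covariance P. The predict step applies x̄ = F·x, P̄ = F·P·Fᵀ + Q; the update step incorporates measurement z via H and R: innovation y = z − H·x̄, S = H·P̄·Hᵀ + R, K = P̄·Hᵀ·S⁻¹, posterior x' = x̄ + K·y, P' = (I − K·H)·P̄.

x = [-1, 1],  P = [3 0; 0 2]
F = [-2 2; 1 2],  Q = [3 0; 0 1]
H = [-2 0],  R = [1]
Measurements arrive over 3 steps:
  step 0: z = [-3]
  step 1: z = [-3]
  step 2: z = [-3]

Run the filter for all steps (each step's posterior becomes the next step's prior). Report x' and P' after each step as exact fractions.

step 0: x̄ = F·x = [4, 1]
step 0: P̄ = F·P·Fᵀ + Q = [23 2; 2 12]
step 0: y = z − H·x̄ = [5]
step 0: S = H·P̄·Hᵀ + R = [93]
step 0: K = P̄·Hᵀ·S⁻¹ = [-46/93; -4/93]
step 0: x' = x̄ + K·y = [142/93, 73/93]
step 0: P' = (I − K·H)·P̄ = [23/93 2/93; 2/93 1100/93]
step 1: x̄ = F·x = [-46/31, 96/31]
step 1: P̄ = F·P·Fᵀ + Q = [1585/31 1450/31; 1450/31 1508/31]
step 1: y = z − H·x̄ = [-185/31]
step 1: S = H·P̄·Hᵀ + R = [6371/31]
step 1: K = P̄·Hᵀ·S⁻¹ = [-3170/6371; -2900/6371]
step 1: x' = x̄ + K·y = [9464/6371, 37036/6371]
step 1: P' = (I − K·H)·P̄ = [1585/6371 1450/6371; 1450/6371 38628/6371]
step 2: x̄ = F·x = [55144/6371, 3632/277]
step 2: P̄ = F·P·Fᵀ + Q = [168365/6371 6454/277; 6454/277 7316/277]
step 2: y = z − H·x̄ = [91175/6371]
step 2: S = H·P̄·Hᵀ + R = [679831/6371]
step 2: K = P̄·Hᵀ·S⁻¹ = [-336730/679831; -296884/679831]
step 2: x' = x̄ + K·y = [1065334/679831, 4665196/679831]
step 2: P' = (I − K·H)·P̄ = [168365/679831 148442/679831; 148442/679831 4120812/679831]

step 0: x' = [142/93, 73/93], P' = [23/93 2/93; 2/93 1100/93]
step 1: x' = [9464/6371, 37036/6371], P' = [1585/6371 1450/6371; 1450/6371 38628/6371]
step 2: x' = [1065334/679831, 4665196/679831], P' = [168365/679831 148442/679831; 148442/679831 4120812/679831]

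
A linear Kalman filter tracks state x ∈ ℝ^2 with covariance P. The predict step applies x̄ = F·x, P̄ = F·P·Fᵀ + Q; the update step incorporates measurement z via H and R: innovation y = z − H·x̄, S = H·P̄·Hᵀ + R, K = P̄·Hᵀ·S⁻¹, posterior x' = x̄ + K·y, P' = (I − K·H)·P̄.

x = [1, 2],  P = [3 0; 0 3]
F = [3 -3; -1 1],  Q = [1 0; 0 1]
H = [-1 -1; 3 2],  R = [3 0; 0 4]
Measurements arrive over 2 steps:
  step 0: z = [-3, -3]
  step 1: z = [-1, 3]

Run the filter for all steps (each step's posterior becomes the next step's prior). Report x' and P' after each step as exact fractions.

step 0: x' = [-686/549, 1069/1098], P' = [818/549 -779/549; -779/549 1975/1098]
step 1: x' = [1276511/1229651, -187392/1229651], P' = [1833580/1229651 -1746268/1229651; -1746268/1229651 2213308/1229651]

step 0: x̄ = F·x = [-3, 1]
step 0: P̄ = F·P·Fᵀ + Q = [55 -18; -18 7]
step 0: y = z − H·x̄ = [-5, 4]
step 0: S = H·P̄·Hᵀ + R = [29 -89; -89 311]
step 0: K = P̄·Hᵀ·S⁻¹ = [-13/549 224/549; -139/1098 -181/1098]
step 0: x' = x̄ + K·y = [-686/549, 1069/1098]
step 0: P' = (I − K·H)·P̄ = [818/549 -779/549; -779/549 1975/1098]
step 1: x̄ = F·x = [-2441/366, 2441/1098]
step 1: P̄ = F·P·Fᵀ + Q = [6849/122 -6727/366; -6727/366 7825/1098]
step 1: y = z − H·x̄ = [-2990/549, 20381/1098]
step 1: S = H·P̄·Hᵀ + R = [16199/549 -49834/549; -49834/549 348289/1098]
step 1: K = P̄·Hᵀ·S⁻¹ = [-29104/1229651 502051/1229651; -155680/1229651 -203047/1229651]
step 1: x' = x̄ + K·y = [1276511/1229651, -187392/1229651]
step 1: P' = (I − K·H)·P̄ = [1833580/1229651 -1746268/1229651; -1746268/1229651 2213308/1229651]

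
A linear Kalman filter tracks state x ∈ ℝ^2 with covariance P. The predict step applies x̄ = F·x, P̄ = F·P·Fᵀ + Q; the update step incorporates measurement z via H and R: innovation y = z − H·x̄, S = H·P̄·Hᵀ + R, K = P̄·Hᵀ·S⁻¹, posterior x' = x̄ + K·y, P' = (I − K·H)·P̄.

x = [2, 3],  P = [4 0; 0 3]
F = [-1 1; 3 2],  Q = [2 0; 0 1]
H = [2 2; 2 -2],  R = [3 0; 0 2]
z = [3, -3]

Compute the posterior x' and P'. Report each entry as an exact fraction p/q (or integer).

x' = [1324/13567, 21611/13567]
P' = [4077/13567 792/13567; 792/13567 4197/13567]

x̄ = F·x = [1, 12]
P̄ = F·P·Fᵀ + Q = [9 -6; -6 49]
y = z − H·x̄ = [-23, 19]
S = H·P̄·Hᵀ + R = [187 -160; -160 282]
K = P̄·Hᵀ·S⁻¹ = [3246/13567 3285/13567; 3326/13567 -3405/13567]
x' = x̄ + K·y = [1324/13567, 21611/13567]
P' = (I − K·H)·P̄ = [4077/13567 792/13567; 792/13567 4197/13567]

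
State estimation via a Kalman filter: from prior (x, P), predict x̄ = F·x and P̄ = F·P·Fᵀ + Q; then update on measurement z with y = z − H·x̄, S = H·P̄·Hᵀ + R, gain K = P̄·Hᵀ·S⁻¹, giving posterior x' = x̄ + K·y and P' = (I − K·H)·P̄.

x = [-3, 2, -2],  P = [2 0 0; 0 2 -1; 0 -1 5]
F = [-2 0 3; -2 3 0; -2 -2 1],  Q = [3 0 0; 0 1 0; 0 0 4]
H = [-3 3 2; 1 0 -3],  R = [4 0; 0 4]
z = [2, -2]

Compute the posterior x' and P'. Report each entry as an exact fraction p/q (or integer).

x' = [272750/32611, 222512/32611, 112892/32611]
P' = [799639/32611 607249/32611 273121/32611; 607249/32611 481547/32611 198103/32611; 273121/32611 198103/32611 107323/32611]

x̄ = F·x = [0, 12, 0]
P̄ = F·P·Fᵀ + Q = [56 -1 29; -1 27 -7; 29 -7 29]
y = z − H·x̄ = [-34, -2]
S = H·P̄·Hᵀ + R = [453 37; 37 147]
K = P̄·Hᵀ·S⁻¹ = [-7732/32611 -4931/32611; 4775/32611 3235/32611; -2602/32611 -12212/32611]
x' = x̄ + K·y = [272750/32611, 222512/32611, 112892/32611]
P' = (I − K·H)·P̄ = [799639/32611 607249/32611 273121/32611; 607249/32611 481547/32611 198103/32611; 273121/32611 198103/32611 107323/32611]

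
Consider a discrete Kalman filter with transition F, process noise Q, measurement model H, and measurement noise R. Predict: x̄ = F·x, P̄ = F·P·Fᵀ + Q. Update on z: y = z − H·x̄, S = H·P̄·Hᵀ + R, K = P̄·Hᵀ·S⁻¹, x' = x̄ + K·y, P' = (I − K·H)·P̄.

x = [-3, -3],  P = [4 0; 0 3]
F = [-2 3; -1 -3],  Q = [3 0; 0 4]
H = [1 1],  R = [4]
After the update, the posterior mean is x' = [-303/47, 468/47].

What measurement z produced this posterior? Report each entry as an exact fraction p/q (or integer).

x̄ = F·x = [-3, 12]
P̄ = F·P·Fᵀ + Q = [46 -19; -19 35]
S = H·P̄·Hᵀ + R = [47]
K = P̄·Hᵀ·S⁻¹ = [27/47; 16/47]
x' − x̄ = [-162/47, -96/47] = K·y
y = (KᵀK)⁻¹·Kᵀ·(x' − x̄) = [-6]
z = y + H·x̄ = [-6] + [9] = [3]

z = [3]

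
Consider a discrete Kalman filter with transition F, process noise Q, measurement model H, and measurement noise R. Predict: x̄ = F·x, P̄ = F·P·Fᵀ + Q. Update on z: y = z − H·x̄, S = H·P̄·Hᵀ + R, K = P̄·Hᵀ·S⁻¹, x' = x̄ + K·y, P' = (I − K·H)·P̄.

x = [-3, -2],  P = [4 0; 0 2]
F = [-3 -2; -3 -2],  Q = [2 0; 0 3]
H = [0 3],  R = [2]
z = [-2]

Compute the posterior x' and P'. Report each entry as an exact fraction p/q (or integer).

x̄ = F·x = [13, 13]
P̄ = F·P·Fᵀ + Q = [46 44; 44 47]
y = z − H·x̄ = [-41]
S = H·P̄·Hᵀ + R = [425]
K = P̄·Hᵀ·S⁻¹ = [132/425; 141/425]
x' = x̄ + K·y = [113/425, -256/425]
P' = (I − K·H)·P̄ = [2126/425 88/425; 88/425 94/425]

x' = [113/425, -256/425]
P' = [2126/425 88/425; 88/425 94/425]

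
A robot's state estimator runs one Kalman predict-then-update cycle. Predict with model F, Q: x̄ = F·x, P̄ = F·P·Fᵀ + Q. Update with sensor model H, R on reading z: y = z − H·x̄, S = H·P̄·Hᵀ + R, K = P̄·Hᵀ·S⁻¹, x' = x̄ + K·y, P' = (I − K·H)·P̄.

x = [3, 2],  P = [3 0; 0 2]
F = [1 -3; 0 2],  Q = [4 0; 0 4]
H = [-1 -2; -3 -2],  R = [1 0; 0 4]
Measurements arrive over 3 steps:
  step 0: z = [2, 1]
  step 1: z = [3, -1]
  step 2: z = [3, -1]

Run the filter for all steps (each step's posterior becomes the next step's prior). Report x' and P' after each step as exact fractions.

step 0: x̄ = F·x = [-3, 4]
step 0: P̄ = F·P·Fᵀ + Q = [25 -12; -12 12]
step 0: y = z − H·x̄ = [7, 0]
step 0: S = H·P̄·Hᵀ + R = [26 27; 27 133]
step 0: K = P̄·Hᵀ·S⁻¹ = [1244/2729 -1299/2729; -1920/2729 636/2729]
step 0: x' = x̄ + K·y = [521/2729, -2524/2729]
step 0: P' = (I − K·H)·P̄ = [3220/2729 -2232/2729; -2232/2729 2076/2729]
step 1: x̄ = F·x = [8093/2729, -5048/2729]
step 1: P̄ = F·P·Fᵀ + Q = [46212/2729 -16920/2729; -16920/2729 19220/2729]
step 1: y = z − H·x̄ = [6184/2729, 11454/2729]
step 1: S = H·P̄·Hᵀ + R = [58141/2729 80156/2729; 80156/2729 300664/2729]
step 1: K = P̄·Hᵀ·S⁻¹ = [71458/168803 -155773/337606; -341600/506409 111820/506409]
step 1: x' = x̄ + K·y = [335620/168803, -1241488/506409]
step 1: P' = (I − K·H)·P̄ = [191502/168803 -131480/168803; -131480/168803 368020/506409]
step 2: x̄ = F·x = [1577108/168803, -2482976/506409]
step 2: P̄ = F·P·Fᵀ + Q = [2759654/168803 -999000/168803; -999000/168803 3497716/506409]
step 2: y = z − H·x̄ = [1284599/506409, 8721611/506409]
step 2: S = H·P̄·Hᵀ + R = [10788235/506409 14851750/506409; 14851750/506409 54563158/506409]
step 2: K = P̄·Hᵀ·S⁻¹ = [153211228/363407535 -33440519/72681507; -244668592/363407535 15977672/72681507]
step 2: x' = x̄ + K·y = [904284463/363407535, -1026597112/363407535]
step 2: P' = (I − K·H)·P̄ = [411010804/363407535 -282111016/363407535; -282111016/363407535 263389804/363407535]

step 0: x' = [521/2729, -2524/2729], P' = [3220/2729 -2232/2729; -2232/2729 2076/2729]
step 1: x' = [335620/168803, -1241488/506409], P' = [191502/168803 -131480/168803; -131480/168803 368020/506409]
step 2: x' = [904284463/363407535, -1026597112/363407535], P' = [411010804/363407535 -282111016/363407535; -282111016/363407535 263389804/363407535]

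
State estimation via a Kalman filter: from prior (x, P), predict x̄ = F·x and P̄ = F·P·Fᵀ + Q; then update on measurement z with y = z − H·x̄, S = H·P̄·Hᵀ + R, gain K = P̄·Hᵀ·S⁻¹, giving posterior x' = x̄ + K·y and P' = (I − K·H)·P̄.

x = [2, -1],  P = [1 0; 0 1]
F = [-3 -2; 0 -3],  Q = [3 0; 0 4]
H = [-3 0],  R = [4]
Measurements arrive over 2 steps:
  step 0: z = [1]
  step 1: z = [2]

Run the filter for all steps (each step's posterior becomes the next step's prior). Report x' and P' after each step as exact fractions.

step 0: x̄ = F·x = [-4, 3]
step 0: P̄ = F·P·Fᵀ + Q = [16 6; 6 13]
step 0: y = z − H·x̄ = [-11]
step 0: S = H·P̄·Hᵀ + R = [148]
step 0: K = P̄·Hᵀ·S⁻¹ = [-12/37; -9/74]
step 0: x' = x̄ + K·y = [-16/37, 321/74]
step 0: P' = (I − K·H)·P̄ = [16/37 6/37; 6/37 400/37]
step 1: x̄ = F·x = [-273/37, -963/74]
step 1: P̄ = F·P·Fᵀ + Q = [1927/37 2454/37; 2454/37 3748/37]
step 1: y = z − H·x̄ = [-745/37]
step 1: S = H·P̄·Hᵀ + R = [17491/37]
step 1: K = P̄·Hᵀ·S⁻¹ = [-5781/17491; -7362/17491]
step 1: x' = x̄ + K·y = [-12654/17491, -158769/34982]
step 1: P' = (I − K·H)·P̄ = [7708/17491 9816/17491; 9816/17491 306952/17491]

step 0: x' = [-16/37, 321/74], P' = [16/37 6/37; 6/37 400/37]
step 1: x' = [-12654/17491, -158769/34982], P' = [7708/17491 9816/17491; 9816/17491 306952/17491]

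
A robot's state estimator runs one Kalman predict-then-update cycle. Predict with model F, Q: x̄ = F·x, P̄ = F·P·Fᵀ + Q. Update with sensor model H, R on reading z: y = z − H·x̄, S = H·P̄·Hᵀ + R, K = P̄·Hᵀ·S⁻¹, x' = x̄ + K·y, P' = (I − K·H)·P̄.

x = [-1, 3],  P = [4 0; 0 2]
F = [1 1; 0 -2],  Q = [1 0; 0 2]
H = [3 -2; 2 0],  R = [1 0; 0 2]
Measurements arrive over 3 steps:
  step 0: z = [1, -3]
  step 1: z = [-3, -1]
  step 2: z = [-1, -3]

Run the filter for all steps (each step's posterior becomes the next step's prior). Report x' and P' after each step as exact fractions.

step 0: x' = [-33/23, -62/23], P' = [223/598 160/299; 160/299 302/299]
step 1: x' = [-60080/114033, 30904/38011], P' = [29113/114033 12908/38011; 12908/38011 25998/38011]
step 2: x' = [-5624216/5283167, -5589228/5283167], P' = [1347796/5283167 1794588/5283167; 1794588/5283167 10838242/15849501]

step 0: x̄ = F·x = [2, -6]
step 0: P̄ = F·P·Fᵀ + Q = [7 -4; -4 10]
step 0: y = z − H·x̄ = [-17, -7]
step 0: S = H·P̄·Hᵀ + R = [152 58; 58 30]
step 0: K = P̄·Hᵀ·S⁻¹ = [29/598 223/598; -124/299 160/299]
step 0: x' = x̄ + K·y = [-33/23, -62/23]
step 0: P' = (I − K·H)·P̄ = [223/598 160/299; 160/299 302/299]
step 1: x̄ = F·x = [-95/23, 124/23]
step 1: P̄ = F·P·Fᵀ + Q = [2065/598 -924/299; -924/299 1806/299]
step 1: y = z − H·x̄ = [464/23, 167/23]
step 1: S = H·P̄·Hᵀ + R = [55807/598 9891/299; 9891/299 4728/299]
step 1: K = P̄·Hᵀ·S⁻¹ = [3297/38011 29113/114033; -13272/38011 12908/38011]
step 1: x' = x̄ + K·y = [-60080/114033, 30904/38011]
step 1: P' = (I − K·H)·P̄ = [29113/114033 12908/38011; 12908/38011 25998/38011]
step 2: x̄ = F·x = [32632/114033, -61808/38011]
step 2: P̄ = F·P·Fᵀ + Q = [298588/114033 -77812/38011; -77812/38011 180014/38011]
step 2: y = z − H·x̄ = [-194259/38011, -407363/114033]
step 2: S = H·P̄·Hᵀ + R = [2587575/38011 908424/38011; 908424/38011 1422418/114033]
step 2: K = P̄·Hᵀ·S⁻¹ = [454212/5283167 1347796/5283167; -5525192/15849501 1794588/5283167]
step 2: x' = x̄ + K·y = [-5624216/5283167, -5589228/5283167]
step 2: P' = (I − K·H)·P̄ = [1347796/5283167 1794588/5283167; 1794588/5283167 10838242/15849501]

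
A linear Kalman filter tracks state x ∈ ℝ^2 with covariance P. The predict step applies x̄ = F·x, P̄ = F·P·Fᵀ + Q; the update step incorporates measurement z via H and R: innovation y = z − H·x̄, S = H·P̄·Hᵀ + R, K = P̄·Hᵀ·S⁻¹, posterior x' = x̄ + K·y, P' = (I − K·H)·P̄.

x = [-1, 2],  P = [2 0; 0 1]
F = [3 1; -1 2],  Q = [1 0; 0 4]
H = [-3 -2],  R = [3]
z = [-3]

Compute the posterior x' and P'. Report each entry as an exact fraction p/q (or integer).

x' = [-383/175, 843/175]
P' = [796/175 -1116/175; -1116/175 1686/175]

x̄ = F·x = [-1, 5]
P̄ = F·P·Fᵀ + Q = [20 -4; -4 10]
y = z − H·x̄ = [4]
S = H·P̄·Hᵀ + R = [175]
K = P̄·Hᵀ·S⁻¹ = [-52/175; -8/175]
x' = x̄ + K·y = [-383/175, 843/175]
P' = (I − K·H)·P̄ = [796/175 -1116/175; -1116/175 1686/175]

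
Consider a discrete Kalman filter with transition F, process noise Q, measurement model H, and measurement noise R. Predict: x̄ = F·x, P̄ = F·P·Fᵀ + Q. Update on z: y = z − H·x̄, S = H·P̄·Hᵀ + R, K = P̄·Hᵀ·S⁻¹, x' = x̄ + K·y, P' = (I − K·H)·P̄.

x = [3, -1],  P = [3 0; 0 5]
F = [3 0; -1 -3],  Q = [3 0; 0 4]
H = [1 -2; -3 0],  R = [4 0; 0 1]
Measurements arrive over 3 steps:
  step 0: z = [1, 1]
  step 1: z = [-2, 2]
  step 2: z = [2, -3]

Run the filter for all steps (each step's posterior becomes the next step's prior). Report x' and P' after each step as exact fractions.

step 0: x' = [-7995/27301, -15784/27301], P' = [3018/27301 1461/27301; 1461/27301 54931/54602]
step 1: x' = [-38597712/58006157, 44040367/58006157], P' = [6247374/58006157 2816745/58006157; 2816745/58006157 110451029/116012314]
step 2: x' = [107533037082/118215895513, -78335543954/118215895513], P' = [12729827370/118215895513 5728052703/118215895513; 5728052703/118215895513 224481305227/236431791026]

step 0: x̄ = F·x = [9, 0]
step 0: P̄ = F·P·Fᵀ + Q = [30 -9; -9 52]
step 0: y = z − H·x̄ = [-8, 28]
step 0: S = H·P̄·Hᵀ + R = [278 -144; -144 271]
step 0: K = P̄·Hᵀ·S⁻¹ = [24/27301 -9054/27301; -26735/54602 -4383/27301]
step 0: x' = x̄ + K·y = [-7995/27301, -15784/27301]
step 0: P' = (I − K·H)·P̄ = [3018/27301 1461/27301; 1461/27301 54931/54602]
step 1: x̄ = F·x = [-23985/27301, 55347/27301]
step 1: P̄ = F·P·Fᵀ + Q = [109065/27301 -22203/27301; -22203/27301 736355/54602]
step 1: y = z − H·x̄ = [80077/27301, -17353/27301]
step 1: S = H·P̄·Hᵀ + R = [1779791/27301 -460413/27301; -460413/27301 1008886/27301]
step 1: K = P̄·Hᵀ·S⁻¹ = [153471/58006157 -18742122/58006157; -26908571/58006157 -8450235/58006157]
step 1: x' = x̄ + K·y = [-38597712/58006157, 44040367/58006157]
step 1: P' = (I − K·H)·P̄ = [6247374/58006157 2816745/58006157; 2816745/58006157 110451029/116012314]
step 2: x̄ = F·x = [-115793136/58006157, -93523389/58006157]
step 2: P̄ = F·P·Fᵀ + Q = [230244837/58006157 -44092827/58006157; -44092827/58006157 1504404205/116012314]
step 2: y = z − H·x̄ = [44758672/58006157, -521397879/58006157]
step 2: S = H·P̄·Hᵀ + R = [3647449183/58006157 -955291473/58006157; -955291473/58006157 2130209690/58006157]
step 2: K = P̄·Hᵀ·S⁻¹ = [318430491/118215895513 -38189482110/118215895513; -54688313131/118215895513 -17184158109/118215895513]
step 2: x' = x̄ + K·y = [107533037082/118215895513, -78335543954/118215895513]
step 2: P' = (I − K·H)·P̄ = [12729827370/118215895513 5728052703/118215895513; 5728052703/118215895513 224481305227/236431791026]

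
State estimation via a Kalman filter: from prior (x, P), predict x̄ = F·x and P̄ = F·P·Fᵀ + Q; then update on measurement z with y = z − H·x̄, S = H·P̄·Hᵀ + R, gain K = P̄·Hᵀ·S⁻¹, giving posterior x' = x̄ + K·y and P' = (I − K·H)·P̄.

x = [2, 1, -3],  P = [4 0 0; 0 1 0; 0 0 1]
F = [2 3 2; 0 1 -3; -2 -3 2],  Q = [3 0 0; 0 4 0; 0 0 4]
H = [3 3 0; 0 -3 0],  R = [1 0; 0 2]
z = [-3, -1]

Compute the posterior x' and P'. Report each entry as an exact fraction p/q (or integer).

x̄ = F·x = [1, 10, -13]
P̄ = F·P·Fᵀ + Q = [32 -3 -21; -3 14 -9; -21 -9 33]
y = z − H·x̄ = [-36, 29]
S = H·P̄·Hᵀ + R = [361 -99; -99 128]
K = P̄·Hᵀ·S⁻¹ = [12027/36407 11862/36407; 66/36407 -11895/36407; -8847/36407 837/36407]
x' = x̄ + K·y = [-52567/36407, 16739/36407, -130526/36407]
P' = (I − K·H)·P̄ = [11917/36407 -7908/36407 -2391/36407; -7908/36407 7930/36407 -558/36407; -2391/36407 -558/36407 382602/36407]

x' = [-52567/36407, 16739/36407, -130526/36407]
P' = [11917/36407 -7908/36407 -2391/36407; -7908/36407 7930/36407 -558/36407; -2391/36407 -558/36407 382602/36407]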